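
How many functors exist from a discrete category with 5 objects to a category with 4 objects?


A functor from a discrete category C to D is determined by
where each object maps. Each of the 5 objects of C can map
to any of the 4 objects of D independently.
Number of functors = 4^5 = 1024

1024


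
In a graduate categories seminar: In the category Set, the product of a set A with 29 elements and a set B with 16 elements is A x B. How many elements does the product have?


In Set, the product A x B is the Cartesian product.
By the universal property, |A x B| = |A| * |B|.
|A x B| = 29 * 16 = 464

464


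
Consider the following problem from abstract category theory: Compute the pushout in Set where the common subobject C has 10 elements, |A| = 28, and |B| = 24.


The pushout A +_C B identifies the images of C in A and B.
|A +_C B| = |A| + |B| - |C| (for injections).
= 28 + 24 - 10 = 42

42


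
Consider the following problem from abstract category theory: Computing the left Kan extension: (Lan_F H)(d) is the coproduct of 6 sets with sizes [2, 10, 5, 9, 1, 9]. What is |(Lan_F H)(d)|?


Pointwise, the left Kan extension (Lan_F H)(d) is the colimit, indexed
by the comma category (F downarrow d), of H composed with the
projection (F downarrow d) -> C. Here that colimit is given
as a coproduct (disjoint union) of sets, so its cardinality is the
sum of the sizes of the summands.
Coproduct of sets with sizes: 2 + 10 + 5 + 9 + 1 + 9
= 36

36


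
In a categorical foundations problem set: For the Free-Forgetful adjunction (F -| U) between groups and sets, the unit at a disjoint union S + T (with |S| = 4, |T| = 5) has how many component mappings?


The unit eta_X: X -> U(F(X)) of the Free-Forgetful adjunction
maps each element of X to a generator of F(X). For X = S + T (disjoint
union in Set), |S + T| = |S| + |T|.
Total mappings = 4 + 5 = 9.

9


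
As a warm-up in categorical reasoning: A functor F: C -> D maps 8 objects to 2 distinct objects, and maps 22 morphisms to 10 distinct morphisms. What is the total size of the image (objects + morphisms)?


The image of F consists of distinct objects and distinct morphisms.
|Im(F)| on objects = 2
|Im(F)| on morphisms = 10
Total image cardinality = 2 + 10 = 12

12


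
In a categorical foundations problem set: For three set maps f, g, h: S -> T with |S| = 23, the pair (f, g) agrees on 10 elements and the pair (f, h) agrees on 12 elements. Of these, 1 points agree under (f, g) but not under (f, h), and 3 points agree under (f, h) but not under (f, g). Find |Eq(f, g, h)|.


Eq(f, g, h) is the triple-agreement set: points in S where all three
maps take the same value. Using inclusion-exclusion on the pairwise data:
Pair (f, g) agrees on 10 points; pair (f, h) on 12 points.
Points agreeing under (f, g) but not (f, h) = 1; under (f, h) but not (f, g) = 3.
Triple-agreement = agreement-in-(f, g) minus points that agree under (f, g) but not (f, h):
|Eq(f, g, h)| = 10 - 1 = 9
(cross-check via (f, h): 12 - 3 = 9.)

9


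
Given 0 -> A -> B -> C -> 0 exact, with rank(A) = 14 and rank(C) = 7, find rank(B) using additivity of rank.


For a short exact sequence 0 -> A -> B -> C -> 0,
rank is additive: rank(B) = rank(A) + rank(C).
rank(B) = 14 + 7 = 21

21


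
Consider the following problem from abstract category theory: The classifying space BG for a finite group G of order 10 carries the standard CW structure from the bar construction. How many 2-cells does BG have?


In the bar-construction CW model of BG, the n-cells are indexed by
n-tuples [g_1|...|g_n] of non-identity elements of G (degenerate
simplices with some g_i = e do not contribute cells), so there are
(|G| - 1)^n n-cells.
For dim = 2 with |G| = 10:
cells = (10 - 1)^2 = 9^2 = 81

81


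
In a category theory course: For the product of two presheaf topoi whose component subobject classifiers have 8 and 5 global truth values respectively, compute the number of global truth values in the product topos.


In a product of presheaf topoi E_1 x E_2, the subobject classifier
is Omega = Omega_1 x Omega_2 (componentwise), so
|Omega(top)| = |Omega_1(top_1)| * |Omega_2(top_2)|.
= 8 * 5 = 40.

40


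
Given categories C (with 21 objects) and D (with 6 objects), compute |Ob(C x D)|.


The product category C x D has objects that are pairs (c, d).
Number of pairs = |Ob(C)| * |Ob(D)| = 21 * 6 = 126

126


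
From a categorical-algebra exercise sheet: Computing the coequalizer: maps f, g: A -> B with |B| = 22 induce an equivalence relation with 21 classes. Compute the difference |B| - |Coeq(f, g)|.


The coequalizer Coeq(f, g) = B / ~ has one element per equivalence class.
|B| = 22, |Coeq(f, g)| = 21.
|B| - |Coeq(f, g)| = 22 - 21 = 1.

1


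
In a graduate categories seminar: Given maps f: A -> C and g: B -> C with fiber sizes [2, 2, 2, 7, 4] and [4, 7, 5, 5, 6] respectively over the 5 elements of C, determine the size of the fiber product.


The pullback A x_C B consists of pairs (a, b) with f(a) = g(b).
For each element c in C, the fiber product has |f^-1(c)| * |g^-1(c)| elements.
Summing over C: 2 * 4 + 2 * 7 + 2 * 5 + 7 * 5 + 4 * 6
= 8 + 14 + 10 + 35 + 24 = 91

91


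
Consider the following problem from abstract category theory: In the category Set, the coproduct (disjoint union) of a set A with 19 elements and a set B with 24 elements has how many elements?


In Set, the coproduct A + B is the disjoint union.
|A + B| = |A| + |B| = 19 + 24 = 43

43


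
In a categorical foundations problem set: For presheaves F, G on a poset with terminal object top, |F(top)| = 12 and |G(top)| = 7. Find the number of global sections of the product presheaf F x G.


Global sections of a presheaf on a poset with terminal top satisfy
Gamma(H) ~ H(top). Presheaves admit pointwise products, so
(F x G)(top) = F(top) x G(top) (Cartesian product).
|Gamma(F x G)| = |F(top)| * |G(top)| = 12 * 7 = 84.

84


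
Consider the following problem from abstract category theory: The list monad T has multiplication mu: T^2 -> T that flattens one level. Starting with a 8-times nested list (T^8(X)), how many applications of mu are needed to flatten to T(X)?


Each application of mu: T^2 -> T removes one layer of nesting.
Starting at depth 8 (i.e., T^8(X)), we need to reach T(X).
Number of mu applications = 8 - 1 = 7

7


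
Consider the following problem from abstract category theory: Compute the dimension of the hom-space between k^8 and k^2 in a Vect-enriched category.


In Vect-enriched categories, Hom(k^n, k^m) is the space of m x n matrices.
dim(Hom(k^8, k^2)) = 2 * 8 = 16

16


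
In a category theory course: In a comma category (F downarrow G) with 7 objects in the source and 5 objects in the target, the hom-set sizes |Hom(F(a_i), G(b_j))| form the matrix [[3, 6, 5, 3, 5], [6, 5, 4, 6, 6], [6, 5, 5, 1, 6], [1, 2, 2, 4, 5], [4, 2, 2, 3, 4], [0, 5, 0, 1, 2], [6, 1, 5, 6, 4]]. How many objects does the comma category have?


Objects of (F downarrow G) are triples (a, b, h: F(a)->G(b)).
The count equals the sum of all entries in the hom-matrix.
sum(row 0) = 22
sum(row 1) = 27
sum(row 2) = 23
sum(row 3) = 14
sum(row 4) = 15
sum(row 5) = 8
sum(row 6) = 22
Grand total = 131

131


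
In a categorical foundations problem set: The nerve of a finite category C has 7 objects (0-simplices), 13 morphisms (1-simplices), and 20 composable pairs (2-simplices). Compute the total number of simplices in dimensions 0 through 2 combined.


The 2-skeleton of the nerve N(C) consists of simplices in dimensions 0, 1, 2:
  |N(C)_0| = 7 (objects)
  |N(C)_1| = 13 (morphisms)
  |N(C)_2| = 20 (composable pairs)
Total = 7 + 13 + 20 = 40

40


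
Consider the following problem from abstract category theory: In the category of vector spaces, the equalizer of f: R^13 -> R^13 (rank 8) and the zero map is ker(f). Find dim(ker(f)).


The equalizer of f and the zero map is ker(f).
By the rank-nullity theorem: dim(ker(f)) = dim(domain) - rank(f).
dim(ker(f)) = 13 - 8 = 5

5


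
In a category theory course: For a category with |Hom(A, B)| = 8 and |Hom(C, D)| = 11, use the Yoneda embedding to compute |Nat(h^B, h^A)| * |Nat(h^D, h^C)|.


By the Yoneda lemma, Nat(h^B, h^A) is isomorphic to Hom(A, B),
so |Nat(h^B, h^A)| = |Hom(A, B)| and |Nat(h^D, h^C)| = |Hom(C, D)|.
|Hom(A, B)| = 8, |Hom(C, D)| = 11.
|Nat(h^B, h^A) x Nat(h^D, h^C)| = 8 * 11 = 88

88


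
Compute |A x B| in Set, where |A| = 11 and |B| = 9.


In Set, the product A x B is the Cartesian product.
By the universal property, |A x B| = |A| * |B|.
|A x B| = 11 * 9 = 99

99


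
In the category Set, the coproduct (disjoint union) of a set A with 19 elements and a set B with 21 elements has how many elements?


In Set, the coproduct A + B is the disjoint union.
|A + B| = |A| + |B| = 19 + 21 = 40

40


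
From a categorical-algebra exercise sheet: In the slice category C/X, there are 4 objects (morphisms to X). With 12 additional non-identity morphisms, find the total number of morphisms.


In the slice category C/X, objects are morphisms to X.
Identity morphisms: 4 (one per object of C/X).
Non-identity morphisms: 12.
Total = 4 + 12 = 16

16


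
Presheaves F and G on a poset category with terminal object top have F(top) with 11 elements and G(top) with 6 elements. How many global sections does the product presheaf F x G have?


Global sections of a presheaf on a poset with terminal top satisfy
Gamma(H) ~ H(top). Presheaves admit pointwise products, so
(F x G)(top) = F(top) x G(top) (Cartesian product).
|Gamma(F x G)| = |F(top)| * |G(top)| = 11 * 6 = 66.

66


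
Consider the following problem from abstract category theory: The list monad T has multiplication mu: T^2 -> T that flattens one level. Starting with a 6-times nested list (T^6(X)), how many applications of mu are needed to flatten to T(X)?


Each application of mu: T^2 -> T removes one layer of nesting.
Starting at depth 6 (i.e., T^6(X)), we need to reach T(X).
Number of mu applications = 6 - 1 = 5

5


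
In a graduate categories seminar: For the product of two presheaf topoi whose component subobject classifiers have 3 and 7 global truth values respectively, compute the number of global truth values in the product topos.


In a product of presheaf topoi E_1 x E_2, the subobject classifier
is Omega = Omega_1 x Omega_2 (componentwise), so
|Omega(top)| = |Omega_1(top_1)| * |Omega_2(top_2)|.
= 3 * 7 = 21.

21


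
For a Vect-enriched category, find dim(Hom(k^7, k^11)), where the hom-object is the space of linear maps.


In Vect-enriched categories, Hom(k^n, k^m) is the space of m x n matrices.
dim(Hom(k^7, k^11)) = 11 * 7 = 77

77


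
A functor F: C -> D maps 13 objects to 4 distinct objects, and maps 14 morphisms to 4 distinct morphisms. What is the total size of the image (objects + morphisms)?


The image of F consists of distinct objects and distinct morphisms.
|Im(F)| on objects = 4
|Im(F)| on morphisms = 4
Total image cardinality = 4 + 4 = 8

8


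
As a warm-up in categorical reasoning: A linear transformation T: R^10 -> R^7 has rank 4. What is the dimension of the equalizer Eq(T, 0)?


The equalizer of f and the zero map is ker(f).
By the rank-nullity theorem: dim(ker(f)) = dim(domain) - rank(f).
dim(ker(f)) = 10 - 4 = 6

6


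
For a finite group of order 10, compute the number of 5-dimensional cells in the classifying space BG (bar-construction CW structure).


In the bar-construction CW model of BG, the n-cells are indexed by
n-tuples [g_1|...|g_n] of non-identity elements of G (degenerate
simplices with some g_i = e do not contribute cells), so there are
(|G| - 1)^n n-cells.
For dim = 5 with |G| = 10:
cells = (10 - 1)^5 = 9^5 = 59049

59049


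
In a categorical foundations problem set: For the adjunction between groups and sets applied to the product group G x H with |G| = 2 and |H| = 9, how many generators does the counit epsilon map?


The counit epsilon_K: F(U(K)) -> K of the Free-Forgetful adjunction
maps |K| generators of F(U(K)) into K. For K = G x H (the product group),
|G x H| = |G| * |H|.
Total generators mapped = 2 * 9 = 18.

18


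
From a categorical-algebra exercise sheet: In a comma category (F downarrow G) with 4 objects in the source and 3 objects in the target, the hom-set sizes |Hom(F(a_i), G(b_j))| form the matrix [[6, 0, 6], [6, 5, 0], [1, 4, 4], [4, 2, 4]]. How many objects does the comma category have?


Objects of (F downarrow G) are triples (a, b, h: F(a)->G(b)).
The count equals the sum of all entries in the hom-matrix.
sum(row 0) = 12
sum(row 1) = 11
sum(row 2) = 9
sum(row 3) = 10
Grand total = 42

42


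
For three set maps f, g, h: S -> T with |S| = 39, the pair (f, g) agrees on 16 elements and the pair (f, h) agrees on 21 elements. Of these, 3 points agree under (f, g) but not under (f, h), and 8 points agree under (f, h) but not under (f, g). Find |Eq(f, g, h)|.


Eq(f, g, h) is the triple-agreement set: points in S where all three
maps take the same value. Using inclusion-exclusion on the pairwise data:
Pair (f, g) agrees on 16 points; pair (f, h) on 21 points.
Points agreeing under (f, g) but not (f, h) = 3; under (f, h) but not (f, g) = 8.
Triple-agreement = agreement-in-(f, g) minus points that agree under (f, g) but not (f, h):
|Eq(f, g, h)| = 16 - 3 = 13
(cross-check via (f, h): 21 - 8 = 13.)

13


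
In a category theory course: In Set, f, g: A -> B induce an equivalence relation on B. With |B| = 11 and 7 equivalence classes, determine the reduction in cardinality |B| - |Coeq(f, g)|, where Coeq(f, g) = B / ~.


The coequalizer Coeq(f, g) = B / ~ has one element per equivalence class.
|B| = 11, |Coeq(f, g)| = 7.
|B| - |Coeq(f, g)| = 11 - 7 = 4.

4


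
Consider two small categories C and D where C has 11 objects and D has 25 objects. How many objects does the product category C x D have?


The product category C x D has objects that are pairs (c, d).
Number of pairs = |Ob(C)| * |Ob(D)| = 11 * 25 = 275

275


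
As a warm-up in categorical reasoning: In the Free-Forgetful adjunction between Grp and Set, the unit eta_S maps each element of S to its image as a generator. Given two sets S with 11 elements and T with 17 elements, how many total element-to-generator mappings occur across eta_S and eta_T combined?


The unit eta_X: X -> U(F(X)) of the Free-Forgetful adjunction
maps each element of X to a generator of F(X). For X = S + T (disjoint
union in Set), |S + T| = |S| + |T|.
Total mappings = 11 + 17 = 28.

28


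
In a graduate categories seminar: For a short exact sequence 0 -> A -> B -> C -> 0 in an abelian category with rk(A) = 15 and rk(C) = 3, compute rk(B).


For a short exact sequence 0 -> A -> B -> C -> 0,
rank is additive: rank(B) = rank(A) + rank(C).
rank(B) = 15 + 3 = 18

18


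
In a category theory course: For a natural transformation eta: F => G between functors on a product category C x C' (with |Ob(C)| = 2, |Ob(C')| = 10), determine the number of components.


A natural transformation eta: F => G assigns one component morphism per
object of the domain category.
The domain is the product category C x C', so
|Ob(C x C')| = |Ob(C)| * |Ob(C')| = 2 * 10 = 20.
Therefore eta has 20 component morphisms.

20


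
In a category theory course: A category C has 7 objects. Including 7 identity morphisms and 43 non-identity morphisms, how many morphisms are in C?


Each object has an identity morphism, giving 7 identities.
Adding the 43 non-identity morphisms:
Total = 7 + 43 = 50

50


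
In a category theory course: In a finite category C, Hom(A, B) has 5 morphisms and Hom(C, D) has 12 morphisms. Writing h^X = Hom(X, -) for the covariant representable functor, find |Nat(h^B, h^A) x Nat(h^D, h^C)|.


By the Yoneda lemma, Nat(h^B, h^A) is isomorphic to Hom(A, B),
so |Nat(h^B, h^A)| = |Hom(A, B)| and |Nat(h^D, h^C)| = |Hom(C, D)|.
|Hom(A, B)| = 5, |Hom(C, D)| = 12.
|Nat(h^B, h^A) x Nat(h^D, h^C)| = 5 * 12 = 60

60


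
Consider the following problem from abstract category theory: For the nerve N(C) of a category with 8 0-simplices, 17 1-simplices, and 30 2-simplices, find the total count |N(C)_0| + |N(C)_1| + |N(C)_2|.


The 2-skeleton of the nerve N(C) consists of simplices in dimensions 0, 1, 2:
  |N(C)_0| = 8 (objects)
  |N(C)_1| = 17 (morphisms)
  |N(C)_2| = 30 (composable pairs)
Total = 8 + 17 + 30 = 55

55


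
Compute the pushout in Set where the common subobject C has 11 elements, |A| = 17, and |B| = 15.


The pushout A +_C B identifies the images of C in A and B.
|A +_C B| = |A| + |B| - |C| (for injections).
= 17 + 15 - 11 = 21

21


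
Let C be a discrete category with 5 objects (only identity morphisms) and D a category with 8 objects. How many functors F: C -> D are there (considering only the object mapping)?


A functor from a discrete category C to D is determined by
where each object maps. Each of the 5 objects of C can map
to any of the 8 objects of D independently.
Number of functors = 8^5 = 32768

32768


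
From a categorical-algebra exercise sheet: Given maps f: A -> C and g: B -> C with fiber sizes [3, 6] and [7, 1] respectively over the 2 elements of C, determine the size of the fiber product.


The pullback A x_C B consists of pairs (a, b) with f(a) = g(b).
For each element c in C, the fiber product has |f^-1(c)| * |g^-1(c)| elements.
Summing over C: 3 * 7 + 6 * 1
= 21 + 6 = 27

27


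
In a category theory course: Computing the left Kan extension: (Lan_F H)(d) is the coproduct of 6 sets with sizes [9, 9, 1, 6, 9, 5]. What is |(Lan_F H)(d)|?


Pointwise, the left Kan extension (Lan_F H)(d) is the colimit, indexed
by the comma category (F downarrow d), of H composed with the
projection (F downarrow d) -> C. Here that colimit is given
as a coproduct (disjoint union) of sets, so its cardinality is the
sum of the sizes of the summands.
Coproduct of sets with sizes: 9 + 9 + 1 + 6 + 9 + 5
= 39

39


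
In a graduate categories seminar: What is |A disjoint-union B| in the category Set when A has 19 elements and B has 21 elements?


In Set, the coproduct A + B is the disjoint union.
|A + B| = |A| + |B| = 19 + 21 = 40

40


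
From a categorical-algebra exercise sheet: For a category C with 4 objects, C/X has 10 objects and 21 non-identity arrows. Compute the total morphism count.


In the slice category C/X, objects are morphisms to X.
Identity morphisms: 10 (one per object of C/X).
Non-identity morphisms: 21.
Total = 10 + 21 = 31

31


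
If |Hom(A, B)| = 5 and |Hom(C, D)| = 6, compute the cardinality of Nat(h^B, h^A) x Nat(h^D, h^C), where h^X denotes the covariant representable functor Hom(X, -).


By the Yoneda lemma, Nat(h^B, h^A) is isomorphic to Hom(A, B),
so |Nat(h^B, h^A)| = |Hom(A, B)| and |Nat(h^D, h^C)| = |Hom(C, D)|.
|Hom(A, B)| = 5, |Hom(C, D)| = 6.
|Nat(h^B, h^A) x Nat(h^D, h^C)| = 5 * 6 = 30

30


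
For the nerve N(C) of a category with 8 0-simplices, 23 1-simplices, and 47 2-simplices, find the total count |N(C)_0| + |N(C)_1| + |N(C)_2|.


The 2-skeleton of the nerve N(C) consists of simplices in dimensions 0, 1, 2:
  |N(C)_0| = 8 (objects)
  |N(C)_1| = 23 (morphisms)
  |N(C)_2| = 47 (composable pairs)
Total = 8 + 23 + 47 = 78

78


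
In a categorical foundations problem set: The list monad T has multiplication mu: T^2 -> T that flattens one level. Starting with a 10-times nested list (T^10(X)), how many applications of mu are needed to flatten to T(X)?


Each application of mu: T^2 -> T removes one layer of nesting.
Starting at depth 10 (i.e., T^10(X)), we need to reach T(X).
Number of mu applications = 10 - 1 = 9

9


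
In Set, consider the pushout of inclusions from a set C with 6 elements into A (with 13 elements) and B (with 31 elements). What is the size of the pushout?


The pushout A +_C B identifies the images of C in A and B.
|A +_C B| = |A| + |B| - |C| (for injections).
= 13 + 31 - 6 = 38

38


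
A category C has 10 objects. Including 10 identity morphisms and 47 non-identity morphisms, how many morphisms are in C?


Each object has an identity morphism, giving 10 identities.
Adding the 47 non-identity morphisms:
Total = 10 + 47 = 57

57


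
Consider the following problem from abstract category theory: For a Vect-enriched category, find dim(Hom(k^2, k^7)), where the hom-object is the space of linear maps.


In Vect-enriched categories, Hom(k^n, k^m) is the space of m x n matrices.
dim(Hom(k^2, k^7)) = 7 * 2 = 14

14


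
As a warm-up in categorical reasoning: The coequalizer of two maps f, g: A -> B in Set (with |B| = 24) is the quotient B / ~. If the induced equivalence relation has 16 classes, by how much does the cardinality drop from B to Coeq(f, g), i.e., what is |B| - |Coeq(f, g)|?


The coequalizer Coeq(f, g) = B / ~ has one element per equivalence class.
|B| = 24, |Coeq(f, g)| = 16.
|B| - |Coeq(f, g)| = 24 - 16 = 8.

8


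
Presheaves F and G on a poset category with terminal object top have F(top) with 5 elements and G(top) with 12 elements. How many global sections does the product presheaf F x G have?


Global sections of a presheaf on a poset with terminal top satisfy
Gamma(H) ~ H(top). Presheaves admit pointwise products, so
(F x G)(top) = F(top) x G(top) (Cartesian product).
|Gamma(F x G)| = |F(top)| * |G(top)| = 5 * 12 = 60.

60


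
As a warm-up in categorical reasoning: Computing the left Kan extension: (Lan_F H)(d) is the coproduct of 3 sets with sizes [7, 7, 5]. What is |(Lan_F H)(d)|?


Pointwise, the left Kan extension (Lan_F H)(d) is the colimit, indexed
by the comma category (F downarrow d), of H composed with the
projection (F downarrow d) -> C. Here that colimit is given
as a coproduct (disjoint union) of sets, so its cardinality is the
sum of the sizes of the summands.
Coproduct of sets with sizes: 7 + 7 + 5
= 19

19


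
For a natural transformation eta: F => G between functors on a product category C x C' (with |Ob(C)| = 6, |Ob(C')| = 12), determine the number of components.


A natural transformation eta: F => G assigns one component morphism per
object of the domain category.
The domain is the product category C x C', so
|Ob(C x C')| = |Ob(C)| * |Ob(C')| = 6 * 12 = 72.
Therefore eta has 72 component morphisms.

72


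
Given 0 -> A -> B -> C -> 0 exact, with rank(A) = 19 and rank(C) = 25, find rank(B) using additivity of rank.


For a short exact sequence 0 -> A -> B -> C -> 0,
rank is additive: rank(B) = rank(A) + rank(C).
rank(B) = 19 + 25 = 44

44


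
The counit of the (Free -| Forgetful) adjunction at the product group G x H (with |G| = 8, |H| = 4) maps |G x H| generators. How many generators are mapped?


The counit epsilon_K: F(U(K)) -> K of the Free-Forgetful adjunction
maps |K| generators of F(U(K)) into K. For K = G x H (the product group),
|G x H| = |G| * |H|.
Total generators mapped = 8 * 4 = 32.

32


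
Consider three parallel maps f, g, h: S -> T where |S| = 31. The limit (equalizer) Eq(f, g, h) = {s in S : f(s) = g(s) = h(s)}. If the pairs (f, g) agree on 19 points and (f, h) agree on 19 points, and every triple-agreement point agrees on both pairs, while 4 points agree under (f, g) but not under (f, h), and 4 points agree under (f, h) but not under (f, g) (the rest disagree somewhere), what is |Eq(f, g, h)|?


Eq(f, g, h) is the triple-agreement set: points in S where all three
maps take the same value. Using inclusion-exclusion on the pairwise data:
Pair (f, g) agrees on 19 points; pair (f, h) on 19 points.
Points agreeing under (f, g) but not (f, h) = 4; under (f, h) but not (f, g) = 4.
Triple-agreement = agreement-in-(f, g) minus points that agree under (f, g) but not (f, h):
|Eq(f, g, h)| = 19 - 4 = 15
(cross-check via (f, h): 19 - 4 = 15.)

15


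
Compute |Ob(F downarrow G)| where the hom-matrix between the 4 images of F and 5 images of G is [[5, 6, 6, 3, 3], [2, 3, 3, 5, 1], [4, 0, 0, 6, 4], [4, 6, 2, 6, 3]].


Objects of (F downarrow G) are triples (a, b, h: F(a)->G(b)).
The count equals the sum of all entries in the hom-matrix.
sum(row 0) = 23
sum(row 1) = 14
sum(row 2) = 14
sum(row 3) = 21
Grand total = 72

72


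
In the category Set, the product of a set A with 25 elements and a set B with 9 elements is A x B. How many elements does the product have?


In Set, the product A x B is the Cartesian product.
By the universal property, |A x B| = |A| * |B|.
|A x B| = 25 * 9 = 225

225


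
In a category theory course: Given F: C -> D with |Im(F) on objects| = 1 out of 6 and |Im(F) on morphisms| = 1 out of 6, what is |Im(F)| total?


The image of F consists of distinct objects and distinct morphisms.
|Im(F)| on objects = 1
|Im(F)| on morphisms = 1
Total image cardinality = 1 + 1 = 2

2


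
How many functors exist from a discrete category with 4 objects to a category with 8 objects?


A functor from a discrete category C to D is determined by
where each object maps. Each of the 4 objects of C can map
to any of the 8 objects of D independently.
Number of functors = 8^4 = 4096

4096


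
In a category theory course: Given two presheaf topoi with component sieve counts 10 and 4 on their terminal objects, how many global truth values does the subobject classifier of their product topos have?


In a product of presheaf topoi E_1 x E_2, the subobject classifier
is Omega = Omega_1 x Omega_2 (componentwise), so
|Omega(top)| = |Omega_1(top_1)| * |Omega_2(top_2)|.
= 10 * 4 = 40.

40


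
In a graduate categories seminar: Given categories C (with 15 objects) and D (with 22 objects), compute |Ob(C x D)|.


The product category C x D has objects that are pairs (c, d).
Number of pairs = |Ob(C)| * |Ob(D)| = 15 * 22 = 330

330


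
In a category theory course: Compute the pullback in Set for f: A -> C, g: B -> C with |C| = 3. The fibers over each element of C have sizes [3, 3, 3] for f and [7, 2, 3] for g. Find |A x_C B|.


The pullback A x_C B consists of pairs (a, b) with f(a) = g(b).
For each element c in C, the fiber product has |f^-1(c)| * |g^-1(c)| elements.
Summing over C: 3 * 7 + 3 * 2 + 3 * 3
= 21 + 6 + 9 = 36

36


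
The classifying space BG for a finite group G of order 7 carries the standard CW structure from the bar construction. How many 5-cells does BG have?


In the bar-construction CW model of BG, the n-cells are indexed by
n-tuples [g_1|...|g_n] of non-identity elements of G (degenerate
simplices with some g_i = e do not contribute cells), so there are
(|G| - 1)^n n-cells.
For dim = 5 with |G| = 7:
cells = (7 - 1)^5 = 6^5 = 7776

7776


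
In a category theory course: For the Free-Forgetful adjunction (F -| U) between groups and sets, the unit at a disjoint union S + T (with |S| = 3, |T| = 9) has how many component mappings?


The unit eta_X: X -> U(F(X)) of the Free-Forgetful adjunction
maps each element of X to a generator of F(X). For X = S + T (disjoint
union in Set), |S + T| = |S| + |T|.
Total mappings = 3 + 9 = 12.

12


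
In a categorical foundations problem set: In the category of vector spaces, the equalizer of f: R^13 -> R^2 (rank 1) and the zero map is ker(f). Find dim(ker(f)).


The equalizer of f and the zero map is ker(f).
By the rank-nullity theorem: dim(ker(f)) = dim(domain) - rank(f).
dim(ker(f)) = 13 - 1 = 12

12


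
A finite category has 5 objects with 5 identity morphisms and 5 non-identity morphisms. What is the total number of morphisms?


Each object has an identity morphism, giving 5 identities.
Adding the 5 non-identity morphisms:
Total = 5 + 5 = 10

10


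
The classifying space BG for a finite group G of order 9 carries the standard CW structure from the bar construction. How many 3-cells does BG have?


In the bar-construction CW model of BG, the n-cells are indexed by
n-tuples [g_1|...|g_n] of non-identity elements of G (degenerate
simplices with some g_i = e do not contribute cells), so there are
(|G| - 1)^n n-cells.
For dim = 3 with |G| = 9:
cells = (9 - 1)^3 = 8^3 = 512

512


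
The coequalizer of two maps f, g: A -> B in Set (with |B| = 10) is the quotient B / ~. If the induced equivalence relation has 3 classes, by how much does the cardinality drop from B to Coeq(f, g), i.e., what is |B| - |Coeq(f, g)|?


The coequalizer Coeq(f, g) = B / ~ has one element per equivalence class.
|B| = 10, |Coeq(f, g)| = 3.
|B| - |Coeq(f, g)| = 10 - 3 = 7.

7


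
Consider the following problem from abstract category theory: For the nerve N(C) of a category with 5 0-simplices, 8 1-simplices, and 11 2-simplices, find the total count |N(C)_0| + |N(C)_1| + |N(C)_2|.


The 2-skeleton of the nerve N(C) consists of simplices in dimensions 0, 1, 2:
  |N(C)_0| = 5 (objects)
  |N(C)_1| = 8 (morphisms)
  |N(C)_2| = 11 (composable pairs)
Total = 5 + 8 + 11 = 24

24


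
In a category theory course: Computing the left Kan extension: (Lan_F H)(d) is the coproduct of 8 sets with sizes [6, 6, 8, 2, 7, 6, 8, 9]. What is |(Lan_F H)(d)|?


Pointwise, the left Kan extension (Lan_F H)(d) is the colimit, indexed
by the comma category (F downarrow d), of H composed with the
projection (F downarrow d) -> C. Here that colimit is given
as a coproduct (disjoint union) of sets, so its cardinality is the
sum of the sizes of the summands.
Coproduct of sets with sizes: 6 + 6 + 8 + 2 + 7 + 6 + 8 + 9
= 52

52


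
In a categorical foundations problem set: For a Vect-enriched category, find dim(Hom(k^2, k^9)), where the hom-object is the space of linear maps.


In Vect-enriched categories, Hom(k^n, k^m) is the space of m x n matrices.
dim(Hom(k^2, k^9)) = 9 * 2 = 18

18


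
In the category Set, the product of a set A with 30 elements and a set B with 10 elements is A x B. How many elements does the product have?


In Set, the product A x B is the Cartesian product.
By the universal property, |A x B| = |A| * |B|.
|A x B| = 30 * 10 = 300

300


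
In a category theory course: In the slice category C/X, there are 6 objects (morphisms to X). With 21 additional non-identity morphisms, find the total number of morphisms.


In the slice category C/X, objects are morphisms to X.
Identity morphisms: 6 (one per object of C/X).
Non-identity morphisms: 21.
Total = 6 + 21 = 27

27


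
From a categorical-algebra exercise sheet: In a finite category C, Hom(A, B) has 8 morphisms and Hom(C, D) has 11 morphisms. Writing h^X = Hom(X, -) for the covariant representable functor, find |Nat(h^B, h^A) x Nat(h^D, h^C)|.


By the Yoneda lemma, Nat(h^B, h^A) is isomorphic to Hom(A, B),
so |Nat(h^B, h^A)| = |Hom(A, B)| and |Nat(h^D, h^C)| = |Hom(C, D)|.
|Hom(A, B)| = 8, |Hom(C, D)| = 11.
|Nat(h^B, h^A) x Nat(h^D, h^C)| = 8 * 11 = 88

88


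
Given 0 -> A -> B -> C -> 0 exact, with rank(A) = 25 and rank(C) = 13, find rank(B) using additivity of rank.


For a short exact sequence 0 -> A -> B -> C -> 0,
rank is additive: rank(B) = rank(A) + rank(C).
rank(B) = 25 + 13 = 38

38


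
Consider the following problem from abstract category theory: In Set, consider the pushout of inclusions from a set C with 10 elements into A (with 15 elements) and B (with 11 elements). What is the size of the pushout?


The pushout A +_C B identifies the images of C in A and B.
|A +_C B| = |A| + |B| - |C| (for injections).
= 15 + 11 - 10 = 16

16


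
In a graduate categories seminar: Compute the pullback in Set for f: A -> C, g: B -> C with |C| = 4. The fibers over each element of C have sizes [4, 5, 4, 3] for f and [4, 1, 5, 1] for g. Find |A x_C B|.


The pullback A x_C B consists of pairs (a, b) with f(a) = g(b).
For each element c in C, the fiber product has |f^-1(c)| * |g^-1(c)| elements.
Summing over C: 4 * 4 + 5 * 1 + 4 * 5 + 3 * 1
= 16 + 5 + 20 + 3 = 44

44


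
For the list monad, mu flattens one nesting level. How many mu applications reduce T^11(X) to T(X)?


Each application of mu: T^2 -> T removes one layer of nesting.
Starting at depth 11 (i.e., T^11(X)), we need to reach T(X).
Number of mu applications = 11 - 1 = 10

10


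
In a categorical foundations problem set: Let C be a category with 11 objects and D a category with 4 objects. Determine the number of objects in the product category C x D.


The product category C x D has objects that are pairs (c, d).
Number of pairs = |Ob(C)| * |Ob(D)| = 11 * 4 = 44

44


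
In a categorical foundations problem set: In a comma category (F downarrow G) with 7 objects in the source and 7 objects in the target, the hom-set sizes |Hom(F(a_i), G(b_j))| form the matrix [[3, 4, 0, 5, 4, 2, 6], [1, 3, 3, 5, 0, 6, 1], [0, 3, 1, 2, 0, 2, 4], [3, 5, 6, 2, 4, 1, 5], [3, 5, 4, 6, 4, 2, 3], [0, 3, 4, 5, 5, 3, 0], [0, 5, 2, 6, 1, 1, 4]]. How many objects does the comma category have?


Objects of (F downarrow G) are triples (a, b, h: F(a)->G(b)).
The count equals the sum of all entries in the hom-matrix.
sum(row 0) = 24
sum(row 1) = 19
sum(row 2) = 12
sum(row 3) = 26
sum(row 4) = 27
sum(row 5) = 20
sum(row 6) = 19
Grand total = 147

147


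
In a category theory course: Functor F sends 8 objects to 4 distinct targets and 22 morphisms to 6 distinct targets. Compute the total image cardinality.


The image of F consists of distinct objects and distinct morphisms.
|Im(F)| on objects = 4
|Im(F)| on morphisms = 6
Total image cardinality = 4 + 6 = 10

10


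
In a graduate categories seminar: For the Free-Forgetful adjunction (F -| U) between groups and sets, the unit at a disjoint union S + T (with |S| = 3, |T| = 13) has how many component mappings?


The unit eta_X: X -> U(F(X)) of the Free-Forgetful adjunction
maps each element of X to a generator of F(X). For X = S + T (disjoint
union in Set), |S + T| = |S| + |T|.
Total mappings = 3 + 13 = 16.

16


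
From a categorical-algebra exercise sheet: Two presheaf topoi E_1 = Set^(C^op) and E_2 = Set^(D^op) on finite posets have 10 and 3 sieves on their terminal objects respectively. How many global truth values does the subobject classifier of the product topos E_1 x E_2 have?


In a product of presheaf topoi E_1 x E_2, the subobject classifier
is Omega = Omega_1 x Omega_2 (componentwise), so
|Omega(top)| = |Omega_1(top_1)| * |Omega_2(top_2)|.
= 10 * 3 = 30.

30


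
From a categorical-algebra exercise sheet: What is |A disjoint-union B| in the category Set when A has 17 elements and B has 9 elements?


In Set, the coproduct A + B is the disjoint union.
|A + B| = |A| + |B| = 17 + 9 = 26

26


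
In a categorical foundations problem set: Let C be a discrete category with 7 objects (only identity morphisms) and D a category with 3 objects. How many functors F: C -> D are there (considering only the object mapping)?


A functor from a discrete category C to D is determined by
where each object maps. Each of the 7 objects of C can map
to any of the 3 objects of D independently.
Number of functors = 3^7 = 2187

2187


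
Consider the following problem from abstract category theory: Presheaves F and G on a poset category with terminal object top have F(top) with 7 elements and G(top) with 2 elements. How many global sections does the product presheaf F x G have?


Global sections of a presheaf on a poset with terminal top satisfy
Gamma(H) ~ H(top). Presheaves admit pointwise products, so
(F x G)(top) = F(top) x G(top) (Cartesian product).
|Gamma(F x G)| = |F(top)| * |G(top)| = 7 * 2 = 14.

14


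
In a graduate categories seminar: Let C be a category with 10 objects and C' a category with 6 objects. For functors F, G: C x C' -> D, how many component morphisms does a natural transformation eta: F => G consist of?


A natural transformation eta: F => G assigns one component morphism per
object of the domain category.
The domain is the product category C x C', so
|Ob(C x C')| = |Ob(C)| * |Ob(C')| = 10 * 6 = 60.
Therefore eta has 60 component morphisms.

60


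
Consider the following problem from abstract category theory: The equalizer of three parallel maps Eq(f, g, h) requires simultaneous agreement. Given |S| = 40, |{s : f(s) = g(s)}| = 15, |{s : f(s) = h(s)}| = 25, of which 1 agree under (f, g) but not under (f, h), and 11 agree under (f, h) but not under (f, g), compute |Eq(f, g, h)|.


Eq(f, g, h) is the triple-agreement set: points in S where all three
maps take the same value. Using inclusion-exclusion on the pairwise data:
Pair (f, g) agrees on 15 points; pair (f, h) on 25 points.
Points agreeing under (f, g) but not (f, h) = 1; under (f, h) but not (f, g) = 11.
Triple-agreement = agreement-in-(f, g) minus points that agree under (f, g) but not (f, h):
|Eq(f, g, h)| = 15 - 1 = 14
(cross-check via (f, h): 25 - 11 = 14.)

14


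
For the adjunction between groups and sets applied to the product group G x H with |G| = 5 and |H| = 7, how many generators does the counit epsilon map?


The counit epsilon_K: F(U(K)) -> K of the Free-Forgetful adjunction
maps |K| generators of F(U(K)) into K. For K = G x H (the product group),
|G x H| = |G| * |H|.
Total generators mapped = 5 * 7 = 35.

35


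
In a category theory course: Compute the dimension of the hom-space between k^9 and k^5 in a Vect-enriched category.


In Vect-enriched categories, Hom(k^n, k^m) is the space of m x n matrices.
dim(Hom(k^9, k^5)) = 5 * 9 = 45

45


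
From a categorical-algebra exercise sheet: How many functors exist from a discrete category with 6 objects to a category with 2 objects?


A functor from a discrete category C to D is determined by
where each object maps. Each of the 6 objects of C can map
to any of the 2 objects of D independently.
Number of functors = 2^6 = 64

64


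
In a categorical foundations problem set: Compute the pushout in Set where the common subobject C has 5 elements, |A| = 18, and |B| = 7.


The pushout A +_C B identifies the images of C in A and B.
|A +_C B| = |A| + |B| - |C| (for injections).
= 18 + 7 - 5 = 20

20


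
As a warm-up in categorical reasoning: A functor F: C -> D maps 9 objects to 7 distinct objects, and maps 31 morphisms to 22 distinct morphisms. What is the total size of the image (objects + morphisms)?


The image of F consists of distinct objects and distinct morphisms.
|Im(F)| on objects = 7
|Im(F)| on morphisms = 22
Total image cardinality = 7 + 22 = 29

29


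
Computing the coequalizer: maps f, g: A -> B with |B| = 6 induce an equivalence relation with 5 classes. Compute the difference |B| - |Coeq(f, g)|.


The coequalizer Coeq(f, g) = B / ~ has one element per equivalence class.
|B| = 6, |Coeq(f, g)| = 5.
|B| - |Coeq(f, g)| = 6 - 5 = 1.

1


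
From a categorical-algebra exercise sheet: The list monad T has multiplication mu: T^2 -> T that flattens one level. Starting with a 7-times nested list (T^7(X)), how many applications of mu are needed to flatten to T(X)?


Each application of mu: T^2 -> T removes one layer of nesting.
Starting at depth 7 (i.e., T^7(X)), we need to reach T(X).
Number of mu applications = 7 - 1 = 6

6


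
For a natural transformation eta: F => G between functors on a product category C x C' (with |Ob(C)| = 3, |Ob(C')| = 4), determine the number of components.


A natural transformation eta: F => G assigns one component morphism per
object of the domain category.
The domain is the product category C x C', so
|Ob(C x C')| = |Ob(C)| * |Ob(C')| = 3 * 4 = 12.
Therefore eta has 12 component morphisms.

12


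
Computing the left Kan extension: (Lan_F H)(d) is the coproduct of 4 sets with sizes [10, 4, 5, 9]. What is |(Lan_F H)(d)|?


Pointwise, the left Kan extension (Lan_F H)(d) is the colimit, indexed
by the comma category (F downarrow d), of H composed with the
projection (F downarrow d) -> C. Here that colimit is given
as a coproduct (disjoint union) of sets, so its cardinality is the
sum of the sizes of the summands.
Coproduct of sets with sizes: 10 + 4 + 5 + 9
= 28

28


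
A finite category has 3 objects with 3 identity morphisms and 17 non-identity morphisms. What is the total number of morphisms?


Each object has an identity morphism, giving 3 identities.
Adding the 17 non-identity morphisms:
Total = 3 + 17 = 20

20


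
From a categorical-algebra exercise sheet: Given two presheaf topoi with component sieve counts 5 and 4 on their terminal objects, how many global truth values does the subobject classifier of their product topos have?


In a product of presheaf topoi E_1 x E_2, the subobject classifier
is Omega = Omega_1 x Omega_2 (componentwise), so
|Omega(top)| = |Omega_1(top_1)| * |Omega_2(top_2)|.
= 5 * 4 = 20.

20
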